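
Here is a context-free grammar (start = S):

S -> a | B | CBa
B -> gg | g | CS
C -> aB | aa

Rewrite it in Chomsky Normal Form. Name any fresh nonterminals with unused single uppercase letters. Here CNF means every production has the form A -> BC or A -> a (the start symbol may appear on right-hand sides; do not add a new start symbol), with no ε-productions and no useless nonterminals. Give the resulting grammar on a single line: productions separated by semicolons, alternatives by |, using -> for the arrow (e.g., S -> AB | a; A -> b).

S -> a | g | AA | CE | CS; A -> g; B -> g | AA | CS; C -> DB | DD; D -> a; E -> BD

No ε-productions.
After unit-elimination: S -> a | g | CS | gg | CBa; B -> g | CS | gg; C -> aB | aa.
TERM: introduce D -> a, A -> g and substitute in every rule of length ≥2.
BIN: S -> CBD becomes S -> CE, E -> BD.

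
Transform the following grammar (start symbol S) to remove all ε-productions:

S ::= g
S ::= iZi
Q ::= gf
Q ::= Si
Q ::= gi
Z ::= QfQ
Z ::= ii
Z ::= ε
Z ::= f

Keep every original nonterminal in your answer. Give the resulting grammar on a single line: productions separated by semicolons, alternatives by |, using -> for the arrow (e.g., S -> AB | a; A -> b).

Nullable set: {Z}.
S -> iZi: Z nullable, giving iZi | ii.
Drop Z -> ε.
Unchanged (no nullable symbols): S -> g; Q -> Si; Q -> gf; Q -> gi; Z -> QfQ; Z -> f; Z -> ii.

S -> g | ii | iZi; Q -> Si | gf | gi; Z -> f | ii | QfQ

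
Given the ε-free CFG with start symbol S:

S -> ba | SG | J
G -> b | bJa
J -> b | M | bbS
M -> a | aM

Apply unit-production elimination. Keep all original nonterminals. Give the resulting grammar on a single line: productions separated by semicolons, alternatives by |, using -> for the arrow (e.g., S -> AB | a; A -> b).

Unit productions: J->M, S->J.
Unit pairs (A ⇒* B via units): (J,M), (S,J), (S,M).
S: inherits non-unit rules of {J, M, S} → SG | a | aM | b | ba | bbS.
G: inherits non-unit rules of {G} → b | bJa.
J: inherits non-unit rules of {J, M} → a | aM | b | bbS.
M: inherits non-unit rules of {M} → a | aM.

S -> a | b | SG | aM | ba | bbS; G -> b | bJa; J -> a | b | aM | bbS; M -> a | aM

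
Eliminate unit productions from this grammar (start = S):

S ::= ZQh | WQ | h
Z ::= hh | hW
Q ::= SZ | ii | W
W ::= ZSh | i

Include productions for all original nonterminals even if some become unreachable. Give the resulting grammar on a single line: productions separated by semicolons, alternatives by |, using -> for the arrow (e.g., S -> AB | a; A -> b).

S -> h | WQ | ZQh; Q -> i | SZ | ii | ZSh; W -> i | ZSh; Z -> hW | hh

Unit productions: Q->W.
Unit pairs (A ⇒* B via units): (Q,W).
S: inherits non-unit rules of {S} → WQ | ZQh | h.
Q: inherits non-unit rules of {Q, W} → SZ | ZSh | i | ii.
W: inherits non-unit rules of {W} → ZSh | i.
Z: inherits non-unit rules of {Z} → hW | hh.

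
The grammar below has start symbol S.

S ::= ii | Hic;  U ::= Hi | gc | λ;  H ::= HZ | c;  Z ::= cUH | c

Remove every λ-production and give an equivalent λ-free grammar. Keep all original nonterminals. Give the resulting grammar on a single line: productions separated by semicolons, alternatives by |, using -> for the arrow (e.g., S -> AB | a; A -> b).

Nullable set: {U}.
Drop U -> λ.
Z -> cUH: U nullable, giving cH | cUH.
Unchanged (no nullable symbols): S -> Hic; S -> ii; H -> HZ; H -> c; U -> Hi; U -> gc; Z -> c.

S -> ii | Hic; H -> c | HZ; U -> Hi | gc; Z -> c | cH | cUH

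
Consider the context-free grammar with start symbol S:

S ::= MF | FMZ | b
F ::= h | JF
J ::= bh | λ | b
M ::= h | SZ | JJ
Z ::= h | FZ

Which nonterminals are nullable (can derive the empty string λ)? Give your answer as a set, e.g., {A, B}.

{J, M}

Directly nullable (have an ε-rule): {J}.
M is nullable via M -> JJ (every symbol on the right is already known nullable).
Not nullable: F, S, Z — each has a terminal in every rule's right-hand side or depends on a non-nullable symbol.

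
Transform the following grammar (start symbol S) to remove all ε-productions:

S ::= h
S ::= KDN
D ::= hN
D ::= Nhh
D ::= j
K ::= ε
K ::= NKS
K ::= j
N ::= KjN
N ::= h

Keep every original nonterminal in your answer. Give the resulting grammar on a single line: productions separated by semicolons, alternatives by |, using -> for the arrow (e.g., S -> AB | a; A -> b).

S -> h | DN | KDN; D -> j | hN | Nhh; K -> j | NS | NKS; N -> h | jN | KjN

Nullable set: {K}.
S -> KDN: K nullable, giving DN | KDN.
Drop K -> ε.
K -> NKS: K nullable, giving NKS | NS.
N -> KjN: K nullable, giving KjN | jN.
Unchanged (no nullable symbols): S -> h; D -> Nhh; D -> hN; D -> j; K -> j; N -> h.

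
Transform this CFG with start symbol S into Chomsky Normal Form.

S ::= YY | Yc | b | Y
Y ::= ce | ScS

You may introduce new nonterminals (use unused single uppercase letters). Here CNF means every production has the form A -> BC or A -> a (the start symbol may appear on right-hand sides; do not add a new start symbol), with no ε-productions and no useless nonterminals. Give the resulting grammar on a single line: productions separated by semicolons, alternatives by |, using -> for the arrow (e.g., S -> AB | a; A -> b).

S -> b | AB | SC | YA | YY; A -> c; B -> e; C -> AS; D -> AS; Y -> AB | SD

No ε-productions.
After unit-elimination: S -> b | YY | Yc | ce | ScS; Y -> ce | ScS.
TERM: introduce A -> c, B -> e and substitute in every rule of length ≥2.
BIN: S -> SAS becomes S -> SC, C -> AS; Y -> SAS becomes Y -> SD, D -> AS.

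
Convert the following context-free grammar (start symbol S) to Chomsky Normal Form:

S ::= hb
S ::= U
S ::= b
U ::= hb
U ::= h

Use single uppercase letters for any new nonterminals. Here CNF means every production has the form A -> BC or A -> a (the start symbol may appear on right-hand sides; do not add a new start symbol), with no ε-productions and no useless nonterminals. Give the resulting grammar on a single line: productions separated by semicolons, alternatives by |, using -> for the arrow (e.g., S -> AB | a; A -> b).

S -> b | h | AB; A -> h; B -> b

No ε-productions.
After unit-elimination: S -> b | h | hb; U -> h | hb.
TERM: introduce B -> b, A -> h and substitute in every rule of length ≥2.
Drop unreachable/unproductive: U.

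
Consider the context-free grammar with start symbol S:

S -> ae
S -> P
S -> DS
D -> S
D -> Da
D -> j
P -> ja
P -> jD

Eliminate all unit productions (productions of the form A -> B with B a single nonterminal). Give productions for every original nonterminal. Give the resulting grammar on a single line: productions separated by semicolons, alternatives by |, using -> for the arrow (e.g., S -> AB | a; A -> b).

S -> DS | ae | jD | ja; D -> j | DS | Da | ae | jD | ja; P -> jD | ja

Unit productions: D->S, S->P.
Unit pairs (A ⇒* B via units): (D,P), (D,S), (S,P).
S: inherits non-unit rules of {P, S} → DS | ae | jD | ja.
D: inherits non-unit rules of {D, P, S} → DS | Da | ae | j | jD | ja.
P: inherits non-unit rules of {P} → jD | ja.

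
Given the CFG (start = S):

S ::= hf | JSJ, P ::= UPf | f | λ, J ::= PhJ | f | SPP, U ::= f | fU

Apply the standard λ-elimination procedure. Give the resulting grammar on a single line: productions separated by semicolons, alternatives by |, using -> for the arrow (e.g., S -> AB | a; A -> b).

S -> hf | JSJ; J -> S | f | SP | hJ | PhJ | SPP; P -> f | Uf | UPf; U -> f | fU

Nullable set: {P}.
J -> PhJ: P nullable, giving PhJ | hJ.
J -> SPP: P, P nullable, giving S | SP | SPP.
Drop P -> λ.
P -> UPf: P nullable, giving UPf | Uf.
Unchanged (no nullable symbols): S -> JSJ; S -> hf; J -> f; P -> f; U -> f; U -> fU.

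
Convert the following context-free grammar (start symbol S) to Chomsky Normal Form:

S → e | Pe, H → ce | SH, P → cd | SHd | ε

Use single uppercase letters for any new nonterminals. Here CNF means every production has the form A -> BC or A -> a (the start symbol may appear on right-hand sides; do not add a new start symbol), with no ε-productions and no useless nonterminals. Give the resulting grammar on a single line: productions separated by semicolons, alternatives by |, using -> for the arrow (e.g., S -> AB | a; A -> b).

S -> e | PB; A -> c; B -> e; C -> d; D -> HC; H -> AB | SH; P -> AC | SD

Nullable: {P}; after ε-elimination: S -> e | Pe; H -> SH | ce; P -> cd | SHd.
No unit productions to eliminate.
TERM: introduce A -> c, C -> d, B -> e and substitute in every rule of length ≥2.
BIN: P -> SHC becomes P -> SD, D -> HC.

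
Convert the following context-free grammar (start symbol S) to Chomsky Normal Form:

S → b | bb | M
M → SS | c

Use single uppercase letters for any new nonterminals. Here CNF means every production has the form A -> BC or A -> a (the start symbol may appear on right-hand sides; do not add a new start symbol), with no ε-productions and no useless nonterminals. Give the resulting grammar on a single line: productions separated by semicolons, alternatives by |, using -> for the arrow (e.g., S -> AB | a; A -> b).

S -> b | c | AA | SS; A -> b

No ε-productions.
After unit-elimination: S -> b | c | SS | bb; M -> c | SS.
TERM: introduce A -> b and substitute in every rule of length ≥2.
Drop unreachable/unproductive: M.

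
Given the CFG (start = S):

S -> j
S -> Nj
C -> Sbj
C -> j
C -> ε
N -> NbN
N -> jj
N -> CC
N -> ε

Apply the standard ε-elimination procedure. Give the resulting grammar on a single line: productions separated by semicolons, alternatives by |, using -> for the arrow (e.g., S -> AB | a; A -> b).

Nullable set: {C, N}.
S -> Nj: N nullable, giving Nj | j.
Drop C -> ε.
Drop N -> ε.
N -> CC: C, C nullable, giving C | CC.
N -> NbN: N, N nullable, giving Nb | NbN | b | bN.
Unchanged (no nullable symbols): S -> j; C -> Sbj; C -> j; N -> jj.

S -> j | Nj; C -> j | Sbj; N -> C | b | CC | Nb | bN | jj | NbN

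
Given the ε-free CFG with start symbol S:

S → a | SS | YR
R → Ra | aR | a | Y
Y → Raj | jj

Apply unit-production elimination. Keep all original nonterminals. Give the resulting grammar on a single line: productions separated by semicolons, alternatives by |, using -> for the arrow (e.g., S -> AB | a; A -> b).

S -> a | SS | YR; R -> a | Ra | aR | jj | Raj; Y -> jj | Raj

Unit productions: R->Y.
Unit pairs (A ⇒* B via units): (R,Y).
S: inherits non-unit rules of {S} → SS | YR | a.
R: inherits non-unit rules of {R, Y} → Ra | Raj | a | aR | jj.
Y: inherits non-unit rules of {Y} → Raj | jj.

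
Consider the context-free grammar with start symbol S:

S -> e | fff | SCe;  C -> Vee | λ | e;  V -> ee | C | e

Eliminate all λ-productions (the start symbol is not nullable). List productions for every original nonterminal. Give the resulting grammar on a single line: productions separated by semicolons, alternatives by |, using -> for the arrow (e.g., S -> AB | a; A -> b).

S -> e | Se | SCe | fff; C -> e | ee | Vee; V -> C | e | ee

Nullable set: {C, V}.
S -> SCe: C nullable, giving SCe | Se.
Drop C -> λ.
C -> Vee: V nullable, giving Vee | ee.
V -> C: C nullable, giving C.
Unchanged (no nullable symbols): S -> e; S -> fff; C -> e; V -> e; V -> ee.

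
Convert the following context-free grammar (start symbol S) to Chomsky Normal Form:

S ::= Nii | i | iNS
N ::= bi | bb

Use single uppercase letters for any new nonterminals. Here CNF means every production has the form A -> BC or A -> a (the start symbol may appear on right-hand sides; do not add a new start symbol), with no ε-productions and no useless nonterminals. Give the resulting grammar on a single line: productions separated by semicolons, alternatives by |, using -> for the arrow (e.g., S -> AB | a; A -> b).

No ε-productions.
No unit productions to eliminate.
TERM: introduce A -> b, B -> i and substitute in every rule of length ≥2.
BIN: S -> BNS becomes S -> BC, C -> NS; S -> NBB becomes S -> ND, D -> BB.

S -> i | BC | ND; A -> b; B -> i; C -> NS; D -> BB; N -> AA | AB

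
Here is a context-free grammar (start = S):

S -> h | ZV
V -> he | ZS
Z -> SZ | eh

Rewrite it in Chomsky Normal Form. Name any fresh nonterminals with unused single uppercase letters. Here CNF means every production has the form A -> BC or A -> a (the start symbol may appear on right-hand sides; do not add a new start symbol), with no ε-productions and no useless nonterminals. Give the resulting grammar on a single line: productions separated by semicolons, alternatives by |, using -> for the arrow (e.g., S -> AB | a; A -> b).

No ε-productions.
No unit productions to eliminate.
TERM: introduce B -> e, A -> h and substitute in every rule of length ≥2.

S -> h | ZV; A -> h; B -> e; V -> AB | ZS; Z -> BA | SZ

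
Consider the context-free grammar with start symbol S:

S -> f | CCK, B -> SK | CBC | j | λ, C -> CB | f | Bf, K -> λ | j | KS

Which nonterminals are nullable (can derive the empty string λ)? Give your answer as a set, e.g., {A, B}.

{B, K}

Directly nullable (have an ε-rule): {B, K}.
Not nullable: C, S — each has a terminal in every rule's right-hand side or depends on a non-nullable symbol.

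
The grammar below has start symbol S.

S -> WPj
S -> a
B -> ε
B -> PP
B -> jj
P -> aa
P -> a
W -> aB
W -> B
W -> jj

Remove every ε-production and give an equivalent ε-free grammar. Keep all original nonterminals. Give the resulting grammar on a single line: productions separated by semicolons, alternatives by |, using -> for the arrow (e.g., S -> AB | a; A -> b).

S -> a | Pj | WPj; B -> PP | jj; P -> a | aa; W -> B | a | aB | jj

Nullable set: {B, W}.
S -> WPj: W nullable, giving Pj | WPj.
Drop B -> ε.
W -> B: B nullable, giving B.
W -> aB: B nullable, giving a | aB.
Unchanged (no nullable symbols): S -> a; B -> PP; B -> jj; P -> a; P -> aa; W -> jj.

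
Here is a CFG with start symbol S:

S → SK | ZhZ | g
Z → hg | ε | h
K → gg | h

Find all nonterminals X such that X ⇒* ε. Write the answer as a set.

{Z}

Directly nullable (have an ε-rule): {Z}.
Not nullable: K, S — each has a terminal in every rule's right-hand side or depends on a non-nullable symbol.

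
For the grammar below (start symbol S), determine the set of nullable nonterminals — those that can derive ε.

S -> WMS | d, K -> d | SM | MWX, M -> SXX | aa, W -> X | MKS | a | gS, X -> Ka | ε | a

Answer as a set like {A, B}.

Directly nullable (have an ε-rule): {X}.
W is nullable via W -> X (every symbol on the right is already known nullable).
Not nullable: K, M, S — each has a terminal in every rule's right-hand side or depends on a non-nullable symbol.

{W, X}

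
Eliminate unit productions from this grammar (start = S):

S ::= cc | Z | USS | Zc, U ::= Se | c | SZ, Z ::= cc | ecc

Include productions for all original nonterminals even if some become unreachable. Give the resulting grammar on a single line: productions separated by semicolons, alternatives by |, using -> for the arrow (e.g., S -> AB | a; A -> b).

Unit productions: S->Z.
Unit pairs (A ⇒* B via units): (S,Z).
S: inherits non-unit rules of {S, Z} → USS | Zc | cc | ecc.
U: inherits non-unit rules of {U} → SZ | Se | c.
Z: inherits non-unit rules of {Z} → cc | ecc.

S -> Zc | cc | USS | ecc; U -> c | SZ | Se; Z -> cc | ecc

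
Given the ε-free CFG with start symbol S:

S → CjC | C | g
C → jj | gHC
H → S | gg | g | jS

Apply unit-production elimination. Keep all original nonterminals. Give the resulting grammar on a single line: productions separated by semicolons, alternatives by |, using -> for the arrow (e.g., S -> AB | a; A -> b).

Unit productions: H->S, S->C.
Unit pairs (A ⇒* B via units): (H,C), (H,S), (S,C).
S: inherits non-unit rules of {C, S} → CjC | g | gHC | jj.
C: inherits non-unit rules of {C} → gHC | jj.
H: inherits non-unit rules of {C, H, S} → CjC | g | gHC | gg | jS | jj.

S -> g | jj | CjC | gHC; C -> jj | gHC; H -> g | gg | jS | jj | CjC | gHC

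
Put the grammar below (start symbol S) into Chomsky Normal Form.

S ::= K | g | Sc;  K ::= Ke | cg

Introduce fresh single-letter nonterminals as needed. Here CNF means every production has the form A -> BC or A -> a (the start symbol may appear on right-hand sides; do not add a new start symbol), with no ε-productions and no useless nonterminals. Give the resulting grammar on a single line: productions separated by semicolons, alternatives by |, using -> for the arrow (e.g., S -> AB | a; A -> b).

S -> g | BC | KA | SB; A -> e; B -> c; C -> g; K -> BC | KA

No ε-productions.
After unit-elimination: S -> g | Ke | Sc | cg; K -> Ke | cg.
TERM: introduce B -> c, A -> e, C -> g and substitute in every rule of length ≥2.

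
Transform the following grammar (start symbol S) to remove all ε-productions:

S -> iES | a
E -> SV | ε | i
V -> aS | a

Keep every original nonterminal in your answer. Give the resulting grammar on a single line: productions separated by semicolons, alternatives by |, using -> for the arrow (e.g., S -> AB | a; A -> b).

Nullable set: {E}.
S -> iES: E nullable, giving iES | iS.
Drop E -> ε.
Unchanged (no nullable symbols): S -> a; E -> SV; E -> i; V -> a; V -> aS.

S -> a | iS | iES; E -> i | SV; V -> a | aS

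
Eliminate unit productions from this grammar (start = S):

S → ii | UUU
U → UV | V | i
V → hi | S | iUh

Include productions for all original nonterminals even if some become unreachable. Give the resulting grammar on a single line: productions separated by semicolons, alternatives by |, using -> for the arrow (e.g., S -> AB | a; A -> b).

Unit productions: U->V, V->S.
Unit pairs (A ⇒* B via units): (U,S), (U,V), (V,S).
S: inherits non-unit rules of {S} → UUU | ii.
U: inherits non-unit rules of {S, U, V} → UUU | UV | hi | i | iUh | ii.
V: inherits non-unit rules of {S, V} → UUU | hi | iUh | ii.

S -> ii | UUU; U -> i | UV | hi | ii | UUU | iUh; V -> hi | ii | UUU | iUh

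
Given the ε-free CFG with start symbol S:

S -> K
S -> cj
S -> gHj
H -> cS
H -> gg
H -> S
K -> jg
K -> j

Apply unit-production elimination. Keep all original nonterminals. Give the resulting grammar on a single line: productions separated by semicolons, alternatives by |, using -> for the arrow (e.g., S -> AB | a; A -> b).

Unit productions: H->S, S->K.
Unit pairs (A ⇒* B via units): (H,K), (H,S), (S,K).
S: inherits non-unit rules of {K, S} → cj | gHj | j | jg.
H: inherits non-unit rules of {H, K, S} → cS | cj | gHj | gg | j | jg.
K: inherits non-unit rules of {K} → j | jg.

S -> j | cj | jg | gHj; H -> j | cS | cj | gg | jg | gHj; K -> j | jg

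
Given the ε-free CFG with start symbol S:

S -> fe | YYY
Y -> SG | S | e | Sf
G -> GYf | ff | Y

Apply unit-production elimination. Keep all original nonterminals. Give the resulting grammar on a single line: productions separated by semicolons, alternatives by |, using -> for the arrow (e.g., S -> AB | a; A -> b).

Unit productions: G->Y, Y->S.
Unit pairs (A ⇒* B via units): (G,S), (G,Y), (Y,S).
S: inherits non-unit rules of {S} → YYY | fe.
G: inherits non-unit rules of {G, S, Y} → GYf | SG | Sf | YYY | e | fe | ff.
Y: inherits non-unit rules of {S, Y} → SG | Sf | YYY | e | fe.

S -> fe | YYY; G -> e | SG | Sf | fe | ff | GYf | YYY; Y -> e | SG | Sf | fe | YYY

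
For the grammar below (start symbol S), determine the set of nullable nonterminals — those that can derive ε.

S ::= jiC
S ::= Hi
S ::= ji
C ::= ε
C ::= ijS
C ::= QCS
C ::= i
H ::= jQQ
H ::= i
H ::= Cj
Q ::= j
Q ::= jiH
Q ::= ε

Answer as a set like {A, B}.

{C, Q}

Directly nullable (have an ε-rule): {C, Q}.
Not nullable: H, S — each has a terminal in every rule's right-hand side or depends on a non-nullable symbol.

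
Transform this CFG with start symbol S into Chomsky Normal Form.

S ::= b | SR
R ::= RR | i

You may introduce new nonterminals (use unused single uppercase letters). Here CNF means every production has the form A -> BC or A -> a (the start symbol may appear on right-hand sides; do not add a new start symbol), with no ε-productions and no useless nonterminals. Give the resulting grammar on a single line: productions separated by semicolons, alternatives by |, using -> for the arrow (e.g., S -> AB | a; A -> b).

No ε-productions.
No unit productions to eliminate.

S -> b | SR; R -> i | RR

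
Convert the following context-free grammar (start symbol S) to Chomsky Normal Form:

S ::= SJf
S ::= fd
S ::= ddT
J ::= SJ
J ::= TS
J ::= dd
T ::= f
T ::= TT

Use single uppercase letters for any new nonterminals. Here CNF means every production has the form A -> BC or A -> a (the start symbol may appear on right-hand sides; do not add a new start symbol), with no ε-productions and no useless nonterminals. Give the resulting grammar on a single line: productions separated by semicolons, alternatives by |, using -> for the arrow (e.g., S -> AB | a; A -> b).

No ε-productions.
No unit productions to eliminate.
TERM: introduce A -> d, B -> f and substitute in every rule of length ≥2.
BIN: S -> AAT becomes S -> AC, C -> AT; S -> SJB becomes S -> SD, D -> JB.

S -> AC | BA | SD; A -> d; B -> f; C -> AT; D -> JB; J -> AA | SJ | TS; T -> f | TT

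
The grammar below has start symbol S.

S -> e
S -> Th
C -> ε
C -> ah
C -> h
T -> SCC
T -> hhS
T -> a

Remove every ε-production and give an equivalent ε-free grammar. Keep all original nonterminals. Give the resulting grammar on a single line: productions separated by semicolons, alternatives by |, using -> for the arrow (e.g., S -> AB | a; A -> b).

S -> e | Th; C -> h | ah; T -> S | a | SC | SCC | hhS

Nullable set: {C}.
Drop C -> ε.
T -> SCC: C, C nullable, giving S | SC | SCC.
Unchanged (no nullable symbols): S -> Th; S -> e; C -> ah; C -> h; T -> a; T -> hhS.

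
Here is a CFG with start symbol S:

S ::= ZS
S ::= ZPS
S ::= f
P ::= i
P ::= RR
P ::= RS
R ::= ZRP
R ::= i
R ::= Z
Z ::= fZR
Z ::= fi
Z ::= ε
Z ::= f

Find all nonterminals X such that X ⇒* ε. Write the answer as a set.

{P, R, Z}

Directly nullable (have an ε-rule): {Z}.
R is nullable via R -> Z (every symbol on the right is already known nullable).
P is nullable via P -> RR (every symbol on the right is already known nullable).
Not nullable: S — each has a terminal in every rule's right-hand side or depends on a non-nullable symbol.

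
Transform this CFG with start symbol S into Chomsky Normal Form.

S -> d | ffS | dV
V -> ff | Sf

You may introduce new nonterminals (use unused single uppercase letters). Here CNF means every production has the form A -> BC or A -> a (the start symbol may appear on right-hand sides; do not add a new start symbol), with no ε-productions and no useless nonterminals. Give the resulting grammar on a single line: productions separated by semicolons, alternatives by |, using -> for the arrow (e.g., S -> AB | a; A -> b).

S -> d | AV | BC; A -> d; B -> f; C -> BS; V -> BB | SB

No ε-productions.
No unit productions to eliminate.
TERM: introduce A -> d, B -> f and substitute in every rule of length ≥2.
BIN: S -> BBS becomes S -> BC, C -> BS.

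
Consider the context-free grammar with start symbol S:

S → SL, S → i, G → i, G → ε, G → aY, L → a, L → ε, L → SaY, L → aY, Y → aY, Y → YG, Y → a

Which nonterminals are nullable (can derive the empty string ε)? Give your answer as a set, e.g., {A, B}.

{G, L}

Directly nullable (have an ε-rule): {G, L}.
Not nullable: S, Y — each has a terminal in every rule's right-hand side or depends on a non-nullable symbol.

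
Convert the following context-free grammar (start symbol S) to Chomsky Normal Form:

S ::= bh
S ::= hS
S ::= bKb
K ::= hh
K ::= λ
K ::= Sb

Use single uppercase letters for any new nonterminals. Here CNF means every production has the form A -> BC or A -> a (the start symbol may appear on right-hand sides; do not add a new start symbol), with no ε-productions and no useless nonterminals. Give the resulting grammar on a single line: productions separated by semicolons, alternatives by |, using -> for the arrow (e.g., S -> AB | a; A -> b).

S -> AA | AB | AC | BS; A -> b; B -> h; C -> KA; K -> BB | SA

Nullable: {K}; after ε-elimination: S -> bb | bh | hS | bKb; K -> Sb | hh.
No unit productions to eliminate.
TERM: introduce A -> b, B -> h and substitute in every rule of length ≥2.
BIN: S -> AKA becomes S -> AC, C -> KA.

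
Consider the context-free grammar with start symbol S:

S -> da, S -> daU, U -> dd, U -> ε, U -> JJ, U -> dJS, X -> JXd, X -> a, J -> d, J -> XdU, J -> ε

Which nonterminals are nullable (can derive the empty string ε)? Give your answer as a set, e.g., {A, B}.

{J, U}

Directly nullable (have an ε-rule): {J, U}.
Not nullable: S, X — each has a terminal in every rule's right-hand side or depends on a non-nullable symbol.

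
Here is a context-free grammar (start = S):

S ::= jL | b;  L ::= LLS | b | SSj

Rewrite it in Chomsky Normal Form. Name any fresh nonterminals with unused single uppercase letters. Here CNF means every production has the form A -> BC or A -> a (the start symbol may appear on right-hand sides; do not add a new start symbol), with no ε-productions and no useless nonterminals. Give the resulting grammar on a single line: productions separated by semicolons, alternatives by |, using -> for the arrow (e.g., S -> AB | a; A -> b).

S -> b | AL; A -> j; B -> LS; C -> SA; L -> b | LB | SC

No ε-productions.
No unit productions to eliminate.
TERM: introduce A -> j and substitute in every rule of length ≥2.
BIN: L -> LLS becomes L -> LB, B -> LS; L -> SSA becomes L -> SC, C -> SA.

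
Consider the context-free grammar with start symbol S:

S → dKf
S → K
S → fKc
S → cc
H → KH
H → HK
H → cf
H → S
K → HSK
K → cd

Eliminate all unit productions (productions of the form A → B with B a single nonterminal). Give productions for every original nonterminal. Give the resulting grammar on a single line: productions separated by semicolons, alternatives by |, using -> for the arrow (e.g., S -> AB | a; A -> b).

Unit productions: H->S, S->K.
Unit pairs (A ⇒* B via units): (H,K), (H,S), (S,K).
S: inherits non-unit rules of {K, S} → HSK | cc | cd | dKf | fKc.
H: inherits non-unit rules of {H, K, S} → HK | HSK | KH | cc | cd | cf | dKf | fKc.
K: inherits non-unit rules of {K} → HSK | cd.

S -> cc | cd | HSK | dKf | fKc; H -> HK | KH | cc | cd | cf | HSK | dKf | fKc; K -> cd | HSK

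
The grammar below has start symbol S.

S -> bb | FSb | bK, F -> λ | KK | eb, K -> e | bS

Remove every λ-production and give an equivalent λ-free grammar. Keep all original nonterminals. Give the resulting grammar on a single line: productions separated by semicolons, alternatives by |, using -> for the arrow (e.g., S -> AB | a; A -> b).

Nullable set: {F}.
S -> FSb: F nullable, giving FSb | Sb.
Drop F -> λ.
Unchanged (no nullable symbols): S -> bK; S -> bb; F -> KK; F -> eb; K -> bS; K -> e.

S -> Sb | bK | bb | FSb; F -> KK | eb; K -> e | bS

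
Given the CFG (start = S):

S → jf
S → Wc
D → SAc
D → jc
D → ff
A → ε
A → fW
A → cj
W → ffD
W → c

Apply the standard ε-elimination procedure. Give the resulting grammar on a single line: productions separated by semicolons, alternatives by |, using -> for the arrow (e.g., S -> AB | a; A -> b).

S -> Wc | jf; A -> cj | fW; D -> Sc | ff | jc | SAc; W -> c | ffD

Nullable set: {A}.
Drop A -> ε.
D -> SAc: A nullable, giving SAc | Sc.
Unchanged (no nullable symbols): S -> Wc; S -> jf; A -> cj; A -> fW; D -> ff; D -> jc; W -> c; W -> ffD.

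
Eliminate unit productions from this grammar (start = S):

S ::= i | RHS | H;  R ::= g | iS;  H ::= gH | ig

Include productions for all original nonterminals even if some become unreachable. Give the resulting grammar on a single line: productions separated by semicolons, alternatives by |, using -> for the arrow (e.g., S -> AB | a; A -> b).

Unit productions: S->H.
Unit pairs (A ⇒* B via units): (S,H).
S: inherits non-unit rules of {H, S} → RHS | gH | i | ig.
H: inherits non-unit rules of {H} → gH | ig.
R: inherits non-unit rules of {R} → g | iS.

S -> i | gH | ig | RHS; H -> gH | ig; R -> g | iS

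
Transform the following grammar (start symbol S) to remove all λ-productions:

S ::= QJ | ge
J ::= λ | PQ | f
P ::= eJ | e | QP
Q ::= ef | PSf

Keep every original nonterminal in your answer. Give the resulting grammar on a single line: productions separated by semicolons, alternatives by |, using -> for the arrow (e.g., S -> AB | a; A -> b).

S -> Q | QJ | ge; J -> f | PQ; P -> e | QP | eJ; Q -> ef | PSf

Nullable set: {J}.
S -> QJ: J nullable, giving Q | QJ.
Drop J -> λ.
P -> eJ: J nullable, giving e | eJ.
Unchanged (no nullable symbols): S -> ge; J -> PQ; J -> f; P -> QP; P -> e; Q -> PSf; Q -> ef.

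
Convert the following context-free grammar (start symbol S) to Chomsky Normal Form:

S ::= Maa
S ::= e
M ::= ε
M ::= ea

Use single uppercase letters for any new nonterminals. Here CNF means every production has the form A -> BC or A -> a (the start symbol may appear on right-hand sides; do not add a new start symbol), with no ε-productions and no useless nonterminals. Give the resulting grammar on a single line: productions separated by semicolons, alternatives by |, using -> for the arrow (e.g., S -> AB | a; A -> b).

Nullable: {M}; after ε-elimination: S -> e | aa | Maa; M -> ea.
No unit productions to eliminate.
TERM: introduce B -> a, A -> e and substitute in every rule of length ≥2.
BIN: S -> MBB becomes S -> MC, C -> BB.

S -> e | BB | MC; A -> e; B -> a; C -> BB; M -> AB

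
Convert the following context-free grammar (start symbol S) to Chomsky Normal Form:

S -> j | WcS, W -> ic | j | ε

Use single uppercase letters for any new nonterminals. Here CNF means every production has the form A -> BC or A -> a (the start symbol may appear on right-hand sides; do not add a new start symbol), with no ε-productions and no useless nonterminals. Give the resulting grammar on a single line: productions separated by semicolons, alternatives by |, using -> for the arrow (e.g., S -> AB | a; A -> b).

S -> j | AS | WC; A -> c; B -> i; C -> AS; W -> j | BA

Nullable: {W}; after ε-elimination: S -> j | cS | WcS; W -> j | ic.
No unit productions to eliminate.
TERM: introduce A -> c, B -> i and substitute in every rule of length ≥2.
BIN: S -> WAS becomes S -> WC, C -> AS.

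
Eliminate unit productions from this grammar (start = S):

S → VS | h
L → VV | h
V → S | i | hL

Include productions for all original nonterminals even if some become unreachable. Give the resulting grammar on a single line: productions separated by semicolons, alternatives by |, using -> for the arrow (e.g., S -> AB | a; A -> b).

S -> h | VS; L -> h | VV; V -> h | i | VS | hL

Unit productions: V->S.
Unit pairs (A ⇒* B via units): (V,S).
S: inherits non-unit rules of {S} → VS | h.
L: inherits non-unit rules of {L} → VV | h.
V: inherits non-unit rules of {S, V} → VS | h | hL | i.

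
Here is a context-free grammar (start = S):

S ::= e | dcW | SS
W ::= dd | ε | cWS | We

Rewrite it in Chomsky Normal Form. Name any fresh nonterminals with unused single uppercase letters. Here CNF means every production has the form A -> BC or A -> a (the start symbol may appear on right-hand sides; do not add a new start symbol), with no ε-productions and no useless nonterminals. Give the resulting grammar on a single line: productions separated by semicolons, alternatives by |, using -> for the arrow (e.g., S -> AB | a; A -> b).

Nullable: {W}; after ε-elimination: S -> e | SS | dc | dcW; W -> e | We | cS | dd | cWS.
No unit productions to eliminate.
TERM: introduce B -> c, A -> d, C -> e and substitute in every rule of length ≥2.
BIN: S -> ABW becomes S -> AD, D -> BW; W -> BWS becomes W -> BE, E -> WS.

S -> e | AB | AD | SS; A -> d; B -> c; C -> e; D -> BW; E -> WS; W -> e | AA | BE | BS | WC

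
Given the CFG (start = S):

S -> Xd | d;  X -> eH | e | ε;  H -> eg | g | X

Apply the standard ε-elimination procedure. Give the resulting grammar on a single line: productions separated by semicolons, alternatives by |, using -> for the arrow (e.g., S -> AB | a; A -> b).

Nullable set: {H, X}.
S -> Xd: X nullable, giving Xd | d.
H -> X: X nullable, giving X.
Drop X -> ε.
X -> eH: H nullable, giving e | eH.
Unchanged (no nullable symbols): S -> d; H -> eg; H -> g; X -> e.

S -> d | Xd; H -> X | g | eg; X -> e | eH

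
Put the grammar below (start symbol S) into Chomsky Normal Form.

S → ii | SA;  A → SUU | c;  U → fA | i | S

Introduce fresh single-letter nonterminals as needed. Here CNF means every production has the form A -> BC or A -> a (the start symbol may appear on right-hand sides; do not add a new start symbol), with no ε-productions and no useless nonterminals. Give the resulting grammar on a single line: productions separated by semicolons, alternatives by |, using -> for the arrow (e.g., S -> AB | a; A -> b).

S -> BB | SA; A -> c | SD; B -> i; C -> f; D -> UU; U -> i | BB | CA | SA

No ε-productions.
After unit-elimination: S -> SA | ii; A -> c | SUU; U -> i | SA | fA | ii.
TERM: introduce C -> f, B -> i and substitute in every rule of length ≥2.
BIN: A -> SUU becomes A -> SD, D -> UU.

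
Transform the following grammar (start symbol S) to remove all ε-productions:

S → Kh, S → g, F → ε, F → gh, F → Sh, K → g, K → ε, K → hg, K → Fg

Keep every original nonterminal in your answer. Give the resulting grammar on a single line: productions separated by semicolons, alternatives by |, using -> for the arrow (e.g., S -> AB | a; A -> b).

Nullable set: {F, K}.
S -> Kh: K nullable, giving Kh | h.
Drop F -> ε.
Drop K -> ε.
K -> Fg: F nullable, giving Fg | g.
Unchanged (no nullable symbols): S -> g; F -> Sh; F -> gh; K -> g; K -> hg.

S -> g | h | Kh; F -> Sh | gh; K -> g | Fg | hg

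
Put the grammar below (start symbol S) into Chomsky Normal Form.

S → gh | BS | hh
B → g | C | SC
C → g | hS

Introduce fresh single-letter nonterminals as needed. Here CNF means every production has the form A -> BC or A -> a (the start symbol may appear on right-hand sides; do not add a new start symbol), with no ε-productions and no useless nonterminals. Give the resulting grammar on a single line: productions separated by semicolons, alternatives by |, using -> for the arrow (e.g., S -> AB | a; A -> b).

No ε-productions.
After unit-elimination: S -> BS | gh | hh; B -> g | SC | hS; C -> g | hS.
TERM: introduce D -> g, A -> h and substitute in every rule of length ≥2.

S -> AA | BS | DA; A -> h; B -> g | AS | SC; C -> g | AS; D -> g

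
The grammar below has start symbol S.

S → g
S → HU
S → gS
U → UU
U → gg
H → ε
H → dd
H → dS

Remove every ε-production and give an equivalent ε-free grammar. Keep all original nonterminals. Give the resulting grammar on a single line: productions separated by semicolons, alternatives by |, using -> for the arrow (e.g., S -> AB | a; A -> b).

Nullable set: {H}.
S -> HU: H nullable, giving HU | U.
Drop H -> ε.
Unchanged (no nullable symbols): S -> g; S -> gS; H -> dS; H -> dd; U -> UU; U -> gg.

S -> U | g | HU | gS; H -> dS | dd; U -> UU | gg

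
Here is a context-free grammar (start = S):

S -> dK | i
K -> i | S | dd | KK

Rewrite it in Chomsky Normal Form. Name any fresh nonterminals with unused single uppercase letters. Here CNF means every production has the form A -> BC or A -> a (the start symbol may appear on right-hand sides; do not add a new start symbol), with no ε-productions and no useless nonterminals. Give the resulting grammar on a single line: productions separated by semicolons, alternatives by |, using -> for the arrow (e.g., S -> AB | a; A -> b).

No ε-productions.
After unit-elimination: S -> i | dK; K -> i | KK | dK | dd.
TERM: introduce A -> d and substitute in every rule of length ≥2.

S -> i | AK; A -> d; K -> i | AA | AK | KK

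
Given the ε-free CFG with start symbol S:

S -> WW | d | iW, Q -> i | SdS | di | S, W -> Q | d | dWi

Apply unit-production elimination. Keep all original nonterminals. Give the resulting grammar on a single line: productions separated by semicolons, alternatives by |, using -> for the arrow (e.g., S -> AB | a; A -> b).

Unit productions: Q->S, W->Q.
Unit pairs (A ⇒* B via units): (Q,S), (W,Q), (W,S).
S: inherits non-unit rules of {S} → WW | d | iW.
Q: inherits non-unit rules of {Q, S} → SdS | WW | d | di | i | iW.
W: inherits non-unit rules of {Q, S, W} → SdS | WW | d | dWi | di | i | iW.

S -> d | WW | iW; Q -> d | i | WW | di | iW | SdS; W -> d | i | WW | di | iW | SdS | dWi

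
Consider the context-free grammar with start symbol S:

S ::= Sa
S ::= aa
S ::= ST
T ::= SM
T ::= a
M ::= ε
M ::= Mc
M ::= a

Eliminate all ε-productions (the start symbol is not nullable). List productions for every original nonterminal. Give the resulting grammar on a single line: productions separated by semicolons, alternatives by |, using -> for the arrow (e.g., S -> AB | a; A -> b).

S -> ST | Sa | aa; M -> a | c | Mc; T -> S | a | SM

Nullable set: {M}.
Drop M -> ε.
M -> Mc: M nullable, giving Mc | c.
T -> SM: M nullable, giving S | SM.
Unchanged (no nullable symbols): S -> ST; S -> Sa; S -> aa; M -> a; T -> a.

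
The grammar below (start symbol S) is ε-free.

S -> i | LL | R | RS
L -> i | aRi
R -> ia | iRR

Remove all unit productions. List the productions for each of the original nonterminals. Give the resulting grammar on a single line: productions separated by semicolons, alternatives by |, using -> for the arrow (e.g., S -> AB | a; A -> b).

Unit productions: S->R.
Unit pairs (A ⇒* B via units): (S,R).
S: inherits non-unit rules of {R, S} → LL | RS | i | iRR | ia.
L: inherits non-unit rules of {L} → aRi | i.
R: inherits non-unit rules of {R} → iRR | ia.

S -> i | LL | RS | ia | iRR; L -> i | aRi; R -> ia | iRR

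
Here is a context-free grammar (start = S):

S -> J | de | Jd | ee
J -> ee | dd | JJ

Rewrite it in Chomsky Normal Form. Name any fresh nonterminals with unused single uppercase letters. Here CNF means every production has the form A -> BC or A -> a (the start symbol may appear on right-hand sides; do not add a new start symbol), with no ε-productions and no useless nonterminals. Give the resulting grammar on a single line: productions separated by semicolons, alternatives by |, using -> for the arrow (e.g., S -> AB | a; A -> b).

No ε-productions.
After unit-elimination: S -> JJ | Jd | dd | de | ee; J -> JJ | dd | ee.
TERM: introduce A -> d, B -> e and substitute in every rule of length ≥2.

S -> AA | AB | BB | JA | JJ; A -> d; B -> e; J -> AA | BB | JJ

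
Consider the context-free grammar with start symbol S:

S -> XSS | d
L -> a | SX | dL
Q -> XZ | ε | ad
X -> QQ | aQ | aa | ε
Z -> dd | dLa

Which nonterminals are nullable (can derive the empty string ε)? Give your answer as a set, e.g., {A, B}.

{Q, X}

Directly nullable (have an ε-rule): {Q, X}.
Not nullable: L, S, Z — each has a terminal in every rule's right-hand side or depends on a non-nullable symbol.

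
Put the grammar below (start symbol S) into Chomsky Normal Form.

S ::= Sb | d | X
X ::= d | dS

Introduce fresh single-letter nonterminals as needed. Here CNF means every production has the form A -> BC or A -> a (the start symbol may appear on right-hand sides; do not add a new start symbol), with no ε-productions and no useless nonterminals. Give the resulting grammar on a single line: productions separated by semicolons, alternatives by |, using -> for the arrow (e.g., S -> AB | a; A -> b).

No ε-productions.
After unit-elimination: S -> d | Sb | dS; X -> d | dS.
TERM: introduce A -> b, B -> d and substitute in every rule of length ≥2.
Drop unreachable/unproductive: X.

S -> d | BS | SA; A -> b; B -> d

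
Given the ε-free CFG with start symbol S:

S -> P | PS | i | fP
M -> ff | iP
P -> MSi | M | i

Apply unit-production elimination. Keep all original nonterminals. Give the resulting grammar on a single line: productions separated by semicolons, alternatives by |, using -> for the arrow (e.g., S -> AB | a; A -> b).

S -> i | PS | fP | ff | iP | MSi; M -> ff | iP; P -> i | ff | iP | MSi

Unit productions: P->M, S->P.
Unit pairs (A ⇒* B via units): (P,M), (S,M), (S,P).
S: inherits non-unit rules of {M, P, S} → MSi | PS | fP | ff | i | iP.
M: inherits non-unit rules of {M} → ff | iP.
P: inherits non-unit rules of {M, P} → MSi | ff | i | iP.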